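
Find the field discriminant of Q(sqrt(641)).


For K = Q(sqrt(d)) with d squarefree: disc(K) = d if d = 1 mod 4, and disc(K) = 4d if d = 2 or 3 mod 4.
Here d = 641, and d mod 4 = 1.
d = 1 mod 4 (O_K = Z[(1+sqrt(d))/2]), so disc(K) = d = 641

641


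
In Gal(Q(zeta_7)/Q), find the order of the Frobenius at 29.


The Frobenius at p in Gal(Q(zeta_n)/Q) = (Z/nZ)* is the class of p, so its order is ord_7(29), the smallest k >= 1 with 29^k = 1 mod 7.
n = 7 = 7, phi(7) = 6; the order divides phi(n).
Divisors of 6: 1, 2, 3, 6
Repeated squaring mod 7: 29^1 = 1, 29^2 = 1, 29^4 = 1
Test divisors in increasing order:
  k=1: 29^1 = 1 mod 7  <- first divisor giving 1
Order = 1

1


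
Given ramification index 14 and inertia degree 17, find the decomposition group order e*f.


|D_P| = e * f
= 14 * 17
= 238

238


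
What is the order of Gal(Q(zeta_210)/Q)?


|Gal(Q(zeta_210)/Q)| = phi(210)
= 48

48


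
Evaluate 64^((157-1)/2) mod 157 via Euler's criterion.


p = 157 is prime and the exponent is (p-1)/2 = 78, so by Euler's criterion 64^78 = (64/157) = +1 or -1 mod 157.
Compute by square-and-multiply:
  78 = 64 + 8 + 4 + 2 (binary 1001110)
  Repeated squaring mod 157: 64^1 = 64, 64^2 = 14, 64^4 = 39, 64^8 = 108, 64^16 = 46, 64^32 = 75, 64^64 = 130
  64^78 = 64^64 * 64^8 * 64^4 * 64^2 = 130 * 108 * 39 * 14 mod 157
    130 * 108 = 14040 = 67 mod 157
    67 * 39 = 2613 = 101 mod 157
    101 * 14 = 1414 = 1 mod 157
  64^78 = 1 mod 157
Result 1: 64 is a quadratic residue mod 157.
64^78 mod 157 = 1

1


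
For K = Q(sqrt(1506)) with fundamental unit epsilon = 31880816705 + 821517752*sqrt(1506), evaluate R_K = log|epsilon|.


epsilon = 31880816705 + 821517752*sqrt(1506)
= 6.3762e+10
R = ln(6.3762e+10)
= 24.8784

24.8784


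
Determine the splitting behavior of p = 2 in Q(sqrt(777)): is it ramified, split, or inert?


K = Q(sqrt(777)). Since d mod 4 = 1, disc(K) = 777.
Check p | disc: 777 mod 2 = 1.
p=2 does not divide disc (d is 1 mod 4). 2 splits iff d = 1 mod 8.
d mod 8 = 1, so (d/2) = 1.
(d/p) = 1, so p splits: (p) = P*P' with e=1, f=1, g=2.
Therefore p is split.

split


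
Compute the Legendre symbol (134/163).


p = 163 is prime, so compute (134/163) with the reciprocity algorithm (Jacobi-symbol steps: pull out 2s via (2/n), flip via reciprocity, reduce):
  pull out 2: (2/163) = -1  (since 163 mod 8 = 3)
  reciprocity: (67/163) -> -(163/67)
  reduce: (29/67)
  reciprocity: (29/67) -> +(67/29)
  reduce: (9/29)
  reciprocity: (9/29) -> +(29/9)
  reduce: (2/9)
  pull out 2: (2/9) = +1  (since 9 mod 8 = 1)
  (1/9) = 1
Product of signs = 1
(134/163) = 1

1


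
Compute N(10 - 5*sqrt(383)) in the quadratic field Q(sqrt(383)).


N(a + b*sqrt(d)) = a^2 - d*b^2
= (10)^2 - (383)*(-5)^2
= 100 - 9575
= -9475

-9475


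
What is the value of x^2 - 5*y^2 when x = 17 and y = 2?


x^2 - d*y^2
= 17^2 - 5*2^2
= 289 - 20
= 269

269


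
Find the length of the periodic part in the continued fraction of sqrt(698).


Run the CF algorithm for sqrt(698).
a_0 = floor(sqrt(698)) = 26; set m_0=0, q_0=1.
Recurrence: m' = q*a - m,  q' = (d - m'^2)/q,  a' = floor((a_0 + m')/q').
  step 1: m=26, q=22, a=2
  step 2: m=18, q=17, a=2
  step 3: m=16, q=26, a=1
  step 4: m=10, q=23, a=1
  step 5: m=13, q=23, a=1
  step 6: m=10, q=26, a=1
  step 7: m=16, q=17, a=2
  step 8: m=18, q=22, a=2
  step 9: m=26, q=1, a=52
a_9 = 2*a_0 = 52, so the period closes here.
sqrt(698) = [26; 2, 2, 1, 1, 1, 1, 2, 2, 52]
Period length = 9

9


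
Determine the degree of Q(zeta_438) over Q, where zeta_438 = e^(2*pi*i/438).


The degree equals Euler's totient phi(438).
438 = 2 * 3 * 73
phi(438) = 144

144


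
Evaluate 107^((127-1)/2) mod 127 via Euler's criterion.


p = 127 is prime and the exponent is (p-1)/2 = 63, so by Euler's criterion 107^63 = (107/127) = +1 or -1 mod 127.
Compute by square-and-multiply:
  63 = 32 + 16 + 8 + 4 + 2 + 1 (binary 111111)
  Repeated squaring mod 127: 107^1 = 107, 107^2 = 19, 107^4 = 107, 107^8 = 19, 107^16 = 107, 107^32 = 19
  107^63 = 107^32 * 107^16 * 107^8 * 107^4 * 107^2 * 107^1 = 19 * 107 * 19 * 107 * 19 * 107 mod 127
    19 * 107 = 2033 = 1 mod 127
    1 * 19 = 19 = 19 mod 127
    19 * 107 = 2033 = 1 mod 127
    1 * 19 = 19 = 19 mod 127
    19 * 107 = 2033 = 1 mod 127
  107^63 = 1 mod 127
Result 1: 107 is a quadratic residue mod 127.
107^63 mod 127 = 1

1


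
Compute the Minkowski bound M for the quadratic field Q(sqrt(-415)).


d = -415, d mod 4 = 1, so disc(K) = d = -415; |disc(K)| = 415
Imaginary quadratic field, so n = 2, s = r2 = 1, r1 = 0
M = (n!/n^n) * (4/pi)^s * sqrt(|disc(K)|) = (2!/2^2) * (4/pi)^1 * sqrt(415)
= 0.5 * 1.273240 * 20.371549
= 12.9689

12.9689


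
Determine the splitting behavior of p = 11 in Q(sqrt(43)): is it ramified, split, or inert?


K = Q(sqrt(43)). Since d mod 4 = 3, disc(K) = 172.
Check p | disc: 172 mod 11 = 7.
p does not divide disc. Compute Legendre symbol (d/p):
10^((11-1)/2) mod 11 = -1
(d/p) = -1, so p is inert: (p) stays prime with e=1, f=2, g=1.
Therefore p is inert.

inert


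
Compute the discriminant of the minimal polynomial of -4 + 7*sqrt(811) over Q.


The element -4 + 7*sqrt(811) has minimal polynomial:
x^2 + 8*x - 39723
Discriminant = (8)^2 - 4*(-39723)
= 64 + 158892
= 158956

158956


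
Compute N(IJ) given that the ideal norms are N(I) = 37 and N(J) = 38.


N(IJ) = N(I) * N(J)
= 37 * 38
= 1406

1406


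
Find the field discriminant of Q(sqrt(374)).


For K = Q(sqrt(d)) with d squarefree: disc(K) = d if d = 1 mod 4, and disc(K) = 4d if d = 2 or 3 mod 4.
Here d = 374, and d mod 4 = 2.
d = 2 mod 4, not 1 (O_K = Z[sqrt(d)]), so disc(K) = 4d = 4 * (374) = 1496

1496


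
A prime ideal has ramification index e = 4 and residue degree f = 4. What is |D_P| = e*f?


|D_P| = e * f
= 4 * 4
= 16

16


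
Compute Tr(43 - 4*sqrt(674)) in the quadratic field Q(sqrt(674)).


Tr(a + b*sqrt(d)) = (a + b*sqrt(d)) + (a - b*sqrt(d)) = 2a
= 2 * (43)
= 86

86


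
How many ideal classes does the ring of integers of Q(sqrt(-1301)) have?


K = Q(sqrt(-1301)). d mod 4 = 3, so D = disc(K) = 4d = -5204
h(K) equals the number of primitive reduced positive-definite forms (a, b, c) = a*x^2 + b*x*y + c*y^2 with b^2 - 4ac = D,
where reduced means |b| <= a <= c, with b >= 0 whenever |b| = a or a = c, and primitive means gcd(a, b, c) = 1.
Reduced forces 3a^2 <= |D| = 5204, so 1 <= a <= 41; b must have the parity of D, and c = (b^2 - D)/(4a) must be an integer >= a.
Enumerate a = 1..41, b in [-a, a]:
  a=1: (1, 0, 1301)  [1]
  a=2: (2, 2, 651)  [1]
  a=3: (3, -2, 434), (3, 2, 434)  [2]
  a=4: none
  a=5: (5, -4, 261), (5, 4, 261)  [2]
  a=6: (6, -2, 217), (6, 2, 217)  [2]
  a=7: (7, -2, 186), (7, 2, 186)  [2]
  a=8: none
  a=9: (9, -4, 145), (9, 4, 145)  [2]
  a=10: (10, -6, 131), (10, 6, 131)  [2]
  a=11..12: none
  a=13: (13, -10, 102), (13, 10, 102)  [2]
  a=14: (14, -2, 93), (14, 2, 93)  [2]
  a=15: (15, -14, 90), (15, -4, 87), (15, 4, 87), (15, 14, 90)  [4]
  a=16: none
  a=17: (17, -10, 78), (17, 10, 78)  [2]
  a=18: (18, -14, 75), (18, 14, 75)  [2]
  a=19..20: none
  a=21: (21, -16, 65), (21, -2, 62), (21, 2, 62), (21, 16, 65)  [4]
  a=22..24: none
  a=25: (25, -14, 54), (25, 14, 54)  [2]
  a=26: (26, -10, 51), (26, 10, 51)  [2]
  a=27: (27, -14, 50), (27, 14, 50)  [2]
  a=28: none
  a=29: (29, -4, 45), (29, 4, 45)  [2]
  a=30: (30, -26, 49), (30, -14, 45), (30, 14, 45), (30, 26, 49)  [4]
  a=31: (31, -2, 42), (31, 2, 42)  [2]
  a=32..33: none
  a=34: (34, -10, 39), (34, 10, 39)  [2]
  a=35: (35, -26, 42), (35, -16, 39), (35, 16, 39), (35, 26, 42)  [4]
  a=36..41: none
Total reduced forms: 1 + 1 + 2 + 2 + 2 + 2 + 2 + 2 + 2 + 2 + 4 + 2 + 2 + 4 + 2 + 2 + 2 + 2 + 4 + 2 + 2 + 4 = 50
h = 50

50


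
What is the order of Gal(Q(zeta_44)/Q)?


|Gal(Q(zeta_44)/Q)| = phi(44)
= 20

20


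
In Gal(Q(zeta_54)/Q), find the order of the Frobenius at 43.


The Frobenius at p in Gal(Q(zeta_n)/Q) = (Z/nZ)* is the class of p, so its order is ord_54(43), the smallest k >= 1 with 43^k = 1 mod 54.
n = 54 = 2 * 3^3, phi(54) = 18; the order divides phi(n).
Divisors of 18: 1, 2, 3, 6, 9, 18
Repeated squaring mod 54: 43^1 = 43, 43^2 = 13, 43^4 = 7, 43^8 = 49, 43^16 = 25
Test divisors in increasing order:
  k=1: 43^1 = 43 mod 54
  k=2: 43^2 = 13 mod 54
  k=3: 43^3 = 13 * 43 = 19 mod 54
  k=6: 43^6 = 7 * 13 = 37 mod 54
  k=9: 43^9 = 49 * 43 = 1 mod 54  <- first divisor giving 1
Order = 9

9


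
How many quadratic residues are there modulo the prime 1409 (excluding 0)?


For prime p, the number of non-zero quadratic residues is (p-1)/2.
= (1409-1)/2
= 704

704


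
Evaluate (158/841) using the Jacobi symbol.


Compute (158/841) via quadratic reciprocity:
  pull out 2: (2/841) = +1  (since 841 mod 8 = 1)
  reciprocity: (79/841) -> +(841/79)
  reduce: (51/79)
  reciprocity: (51/79) -> -(79/51)
  reduce: (28/51)
  pull out 2: (2/51) = -1  (since 51 mod 8 = 3)
  pull out 2: (2/51) = -1  (since 51 mod 8 = 3)
  reciprocity: (7/51) -> -(51/7)
  reduce: (2/7)
  pull out 2: (2/7) = +1  (since 7 mod 8 = 7)
  (1/7) = 1
Product of signs = 1

1


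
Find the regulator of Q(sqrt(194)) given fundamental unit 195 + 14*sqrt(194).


epsilon = 195 + 14*sqrt(194)
= 389.9974
R = ln(389.9974)
= 5.9661

5.9661


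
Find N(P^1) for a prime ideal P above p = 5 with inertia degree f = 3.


N(P^a) = p^(a*f)
= 5^(1*3)
= 5^3
= 125

125


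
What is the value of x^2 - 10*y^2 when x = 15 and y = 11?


x^2 - d*y^2
= 15^2 - 10*11^2
= 225 - 1210
= -985

-985


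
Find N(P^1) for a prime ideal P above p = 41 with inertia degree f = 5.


N(P^a) = p^(a*f)
= 41^(1*5)
= 41^5
= 115856201

115856201


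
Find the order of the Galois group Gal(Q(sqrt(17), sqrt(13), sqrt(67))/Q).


The 3 square roots of distinct primes are multiplicatively independent over Q,
so [K:Q] = 2^3 and Gal(K/Q) is isomorphic to (Z/2Z)^3.
|Gal| = 2^3 = 8

8


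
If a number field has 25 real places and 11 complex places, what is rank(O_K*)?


By Dirichlet's unit theorem:
rank = r1 + r2 - 1
= 25 + 11 - 1
= 35

35


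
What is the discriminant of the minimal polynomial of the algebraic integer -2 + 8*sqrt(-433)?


The element -2 + 8*sqrt(-433) has minimal polynomial:
x^2 + 4*x + 27716
Discriminant = (4)^2 - 4*(27716)
= 16 - 110864
= -110848

-110848


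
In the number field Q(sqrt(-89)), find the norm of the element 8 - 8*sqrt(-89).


N(a + b*sqrt(d)) = a^2 - d*b^2
= (8)^2 - (-89)*(-8)^2
= 64 + 5696
= 5760

5760


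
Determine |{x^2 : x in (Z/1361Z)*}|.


For prime p, the number of non-zero quadratic residues is (p-1)/2.
= (1361-1)/2
= 680

680


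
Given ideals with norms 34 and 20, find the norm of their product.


N(IJ) = N(I) * N(J)
= 34 * 20
= 680

680


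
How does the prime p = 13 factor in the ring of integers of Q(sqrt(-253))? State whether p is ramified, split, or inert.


K = Q(sqrt(-253)). Since d mod 4 = 3, disc(K) = -1012.
Check p | disc: -1012 mod 13 = 2.
p does not divide disc. Compute Legendre symbol (d/p):
7^((13-1)/2) mod 13 = -1
(d/p) = -1, so p is inert: (p) stays prime with e=1, f=2, g=1.
Therefore p is inert.

inert


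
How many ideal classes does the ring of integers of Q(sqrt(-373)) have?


K = Q(sqrt(-373)). d mod 4 = 3, so D = disc(K) = 4d = -1492
h(K) equals the number of primitive reduced positive-definite forms (a, b, c) = a*x^2 + b*x*y + c*y^2 with b^2 - 4ac = D,
where reduced means |b| <= a <= c, with b >= 0 whenever |b| = a or a = c, and primitive means gcd(a, b, c) = 1.
Reduced forces 3a^2 <= |D| = 1492, so 1 <= a <= 22; b must have the parity of D, and c = (b^2 - D)/(4a) must be an integer >= a.
Enumerate a = 1..22, b in [-a, a]:
  a=1: (1, 0, 373)  [1]
  a=2: (2, 2, 187)  [1]
  a=3..10: none
  a=11: (11, -2, 34), (11, 2, 34)  [2]
  a=12: none
  a=13: (13, -4, 29), (13, 4, 29)  [2]
  a=14..16: none
  a=17: (17, -2, 22), (17, 2, 22)  [2]
  a=18: none
  a=19: (19, -16, 23), (19, 16, 23)  [2]
  a=20..22: none
Total reduced forms: 1 + 1 + 2 + 2 + 2 + 2 = 10
h = 10

10


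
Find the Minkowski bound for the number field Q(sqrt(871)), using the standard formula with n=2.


d = 871, d mod 4 = 3, so disc(K) = 4d = 3484; |disc(K)| = 3484
Real quadratic field, so n = 2, s = r2 = 0, r1 = 2
M = (n!/n^n) * (4/pi)^s * sqrt(|disc(K)|) = (2!/2^2) * (4/pi)^0 * sqrt(3484)
= 0.5 * 1.000000 * 59.025418
= 29.5127

29.5127


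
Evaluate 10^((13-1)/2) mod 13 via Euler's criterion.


p = 13 is prime and the exponent is (p-1)/2 = 6, so by Euler's criterion 10^6 = (10/13) = +1 or -1 mod 13.
Compute by square-and-multiply:
  6 = 4 + 2 (binary 110)
  Repeated squaring mod 13: 10^1 = 10, 10^2 = 9, 10^4 = 3
  10^6 = 10^4 * 10^2 = 3 * 9 mod 13
    3 * 9 = 27 = 1 mod 13
  10^6 = 1 mod 13
Result 1: 10 is a quadratic residue mod 13.
10^6 mod 13 = 1

1


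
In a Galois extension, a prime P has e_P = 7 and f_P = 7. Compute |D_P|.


|D_P| = e * f
= 7 * 7
= 49

49


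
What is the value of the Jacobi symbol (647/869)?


Compute (647/869) via quadratic reciprocity:
  reciprocity: (647/869) -> +(869/647)
  reduce: (222/647)
  pull out 2: (2/647) = +1  (since 647 mod 8 = 7)
  reciprocity: (111/647) -> -(647/111)
  reduce: (92/111)
  pull out 2: (2/111) = +1  (since 111 mod 8 = 7)
  pull out 2: (2/111) = +1  (since 111 mod 8 = 7)
  reciprocity: (23/111) -> -(111/23)
  reduce: (19/23)
  reciprocity: (19/23) -> -(23/19)
  reduce: (4/19)
  pull out 2: (2/19) = -1  (since 19 mod 8 = 3)
  pull out 2: (2/19) = -1  (since 19 mod 8 = 3)
  (1/19) = 1
Product of signs = -1

-1


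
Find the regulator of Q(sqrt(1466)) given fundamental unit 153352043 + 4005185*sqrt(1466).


epsilon = 153352043 + 4005185*sqrt(1466)
= 3.0670e+08
R = ln(3.0670e+08)
= 19.5414

19.5414


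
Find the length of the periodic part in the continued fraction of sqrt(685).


Run the CF algorithm for sqrt(685).
a_0 = floor(sqrt(685)) = 26; set m_0=0, q_0=1.
Recurrence: m' = q*a - m,  q' = (d - m'^2)/q,  a' = floor((a_0 + m')/q').
  step 1: m=26, q=9, a=5
  step 2: m=19, q=36, a=1
  step 3: m=17, q=11, a=3
  step 4: m=16, q=39, a=1
  step 5: m=23, q=4, a=12
  step 6: m=25, q=15, a=3
  step 7: m=20, q=19, a=2
  step 8: m=18, q=19, a=2
  step 9: m=20, q=15, a=3
  step 10: m=25, q=4, a=12
  step 11: m=23, q=39, a=1
  step 12: m=16, q=11, a=3
  step 13: m=17, q=36, a=1
  step 14: m=19, q=9, a=5
  step 15: m=26, q=1, a=52
a_15 = 2*a_0 = 52, so the period closes here.
sqrt(685) = [26; 5, 1, 3, 1, 12, 3, 2, 2, 3, 12, 1, 3, 1, 5, 52]
Period length = 15

15


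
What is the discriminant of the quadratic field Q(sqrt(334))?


For K = Q(sqrt(d)) with d squarefree: disc(K) = d if d = 1 mod 4, and disc(K) = 4d if d = 2 or 3 mod 4.
Here d = 334, and d mod 4 = 2.
d = 2 mod 4, not 1 (O_K = Z[sqrt(d)]), so disc(K) = 4d = 4 * (334) = 1336

1336


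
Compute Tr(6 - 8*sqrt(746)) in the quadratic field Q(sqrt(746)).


Tr(a + b*sqrt(d)) = (a + b*sqrt(d)) + (a - b*sqrt(d)) = 2a
= 2 * (6)
= 12

12


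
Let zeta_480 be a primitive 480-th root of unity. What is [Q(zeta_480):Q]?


The degree equals Euler's totient phi(480).
480 = 2^5 * 3 * 5
phi(480) = 128

128


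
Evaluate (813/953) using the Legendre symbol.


p = 953 is prime, so compute (813/953) with the reciprocity algorithm (Jacobi-symbol steps: pull out 2s via (2/n), flip via reciprocity, reduce):
  reciprocity: (813/953) -> +(953/813)
  reduce: (140/813)
  pull out 2: (2/813) = -1  (since 813 mod 8 = 5)
  pull out 2: (2/813) = -1  (since 813 mod 8 = 5)
  reciprocity: (35/813) -> +(813/35)
  reduce: (8/35)
  pull out 2: (2/35) = -1  (since 35 mod 8 = 3)
  pull out 2: (2/35) = -1  (since 35 mod 8 = 3)
  pull out 2: (2/35) = -1  (since 35 mod 8 = 3)
  (1/35) = 1
Product of signs = -1
(813/953) = -1

-1


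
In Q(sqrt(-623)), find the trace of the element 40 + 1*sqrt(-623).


Tr(a + b*sqrt(d)) = (a + b*sqrt(d)) + (a - b*sqrt(d)) = 2a
= 2 * (40)
= 80

80


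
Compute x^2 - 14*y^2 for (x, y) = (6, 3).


x^2 - d*y^2
= 6^2 - 14*3^2
= 36 - 126
= -90

-90


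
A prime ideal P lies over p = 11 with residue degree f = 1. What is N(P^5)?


N(P^a) = p^(a*f)
= 11^(5*1)
= 11^5
= 161051

161051


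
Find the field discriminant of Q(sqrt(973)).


For K = Q(sqrt(d)) with d squarefree: disc(K) = d if d = 1 mod 4, and disc(K) = 4d if d = 2 or 3 mod 4.
Here d = 973, and d mod 4 = 1.
d = 1 mod 4 (O_K = Z[(1+sqrt(d))/2]), so disc(K) = d = 973

973


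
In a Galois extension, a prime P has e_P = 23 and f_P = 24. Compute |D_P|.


|D_P| = e * f
= 23 * 24
= 552

552


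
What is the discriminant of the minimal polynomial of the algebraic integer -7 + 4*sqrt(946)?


The element -7 + 4*sqrt(946) has minimal polynomial:
x^2 + 14*x - 15087
Discriminant = (14)^2 - 4*(-15087)
= 196 + 60348
= 60544

60544


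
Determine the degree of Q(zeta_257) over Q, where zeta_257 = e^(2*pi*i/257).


The degree equals Euler's totient phi(257).
257 = 257
phi(257) = 256

256


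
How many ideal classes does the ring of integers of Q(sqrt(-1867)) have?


K = Q(sqrt(-1867)). d mod 4 = 1, so D = disc(K) = d = -1867
h(K) equals the number of primitive reduced positive-definite forms (a, b, c) = a*x^2 + b*x*y + c*y^2 with b^2 - 4ac = D,
where reduced means |b| <= a <= c, with b >= 0 whenever |b| = a or a = c, and primitive means gcd(a, b, c) = 1.
Reduced forces 3a^2 <= |D| = 1867, so 1 <= a <= 24; b must have the parity of D, and c = (b^2 - D)/(4a) must be an integer >= a.
Enumerate a = 1..24, b in [-a, a]:
  a=1: (1, 1, 467)  [1]
  a=2..6: none
  a=7: (7, -3, 67), (7, 3, 67)  [2]
  a=8..10: none
  a=11: (11, -5, 43), (11, 5, 43)  [2]
  a=12..24: none
Total reduced forms: 1 + 2 + 2 = 5
h = 5

5


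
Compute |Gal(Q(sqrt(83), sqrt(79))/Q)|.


The 2 square roots of distinct primes are multiplicatively independent over Q,
so [K:Q] = 2^2 and Gal(K/Q) is isomorphic to (Z/2Z)^2.
|Gal| = 2^2 = 4

4


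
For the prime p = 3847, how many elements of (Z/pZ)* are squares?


For prime p, the number of non-zero quadratic residues is (p-1)/2.
= (3847-1)/2
= 1923

1923


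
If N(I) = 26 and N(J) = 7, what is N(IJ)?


N(IJ) = N(I) * N(J)
= 26 * 7
= 182

182


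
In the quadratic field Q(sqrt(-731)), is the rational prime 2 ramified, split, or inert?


K = Q(sqrt(-731)). Since d mod 4 = 1, disc(K) = -731.
Check p | disc: -731 mod 2 = 1.
p=2 does not divide disc (d is 1 mod 4). 2 splits iff d = 1 mod 8.
d mod 8 = 5, so (d/2) = -1.
(d/p) = -1, so p is inert: (p) stays prime with e=1, f=2, g=1.
Therefore p is inert.

inert


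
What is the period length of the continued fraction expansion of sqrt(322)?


Run the CF algorithm for sqrt(322).
a_0 = floor(sqrt(322)) = 17; set m_0=0, q_0=1.
Recurrence: m' = q*a - m,  q' = (d - m'^2)/q,  a' = floor((a_0 + m')/q').
  step 1: m=17, q=33, a=1
  step 2: m=16, q=2, a=16
  step 3: m=16, q=33, a=1
  step 4: m=17, q=1, a=34
a_4 = 2*a_0 = 34, so the period closes here.
sqrt(322) = [17; 1, 16, 1, 34]
Period length = 4

4


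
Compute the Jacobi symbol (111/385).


Compute (111/385) via quadratic reciprocity:
  reciprocity: (111/385) -> +(385/111)
  reduce: (52/111)
  pull out 2: (2/111) = +1  (since 111 mod 8 = 7)
  pull out 2: (2/111) = +1  (since 111 mod 8 = 7)
  reciprocity: (13/111) -> +(111/13)
  reduce: (7/13)
  reciprocity: (7/13) -> +(13/7)
  reduce: (6/7)
  pull out 2: (2/7) = +1  (since 7 mod 8 = 7)
  reciprocity: (3/7) -> -(7/3)
  reduce: (1/3)
  (1/3) = 1
Product of signs = -1

-1


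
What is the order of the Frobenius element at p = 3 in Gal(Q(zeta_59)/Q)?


The Frobenius at p in Gal(Q(zeta_n)/Q) = (Z/nZ)* is the class of p, so its order is ord_59(3), the smallest k >= 1 with 3^k = 1 mod 59.
n = 59 = 59, phi(59) = 58; the order divides phi(n).
Divisors of 58: 1, 2, 29, 58
Repeated squaring mod 59: 3^1 = 3, 3^2 = 9, 3^4 = 22, 3^8 = 12, 3^16 = 26, 3^32 = 27
Test divisors in increasing order:
  k=1: 3^1 = 3 mod 59
  k=2: 3^2 = 9 mod 59
  k=29: 3^29 = 26 * 12 * 22 * 3 = 1 mod 59  <- first divisor giving 1
Order = 29

29


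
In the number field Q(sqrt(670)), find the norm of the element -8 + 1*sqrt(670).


N(a + b*sqrt(d)) = a^2 - d*b^2
= (-8)^2 - (670)*(1)^2
= 64 - 670
= -606

-606


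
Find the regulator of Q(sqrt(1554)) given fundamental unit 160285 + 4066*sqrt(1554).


epsilon = 160285 + 4066*sqrt(1554)
= 320570.0000
R = ln(320570.0000)
= 12.6779

12.6779


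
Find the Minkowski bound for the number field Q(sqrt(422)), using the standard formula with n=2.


d = 422, d mod 4 = 2, so disc(K) = 4d = 1688; |disc(K)| = 1688
Real quadratic field, so n = 2, s = r2 = 0, r1 = 2
M = (n!/n^n) * (4/pi)^s * sqrt(|disc(K)|) = (2!/2^2) * (4/pi)^0 * sqrt(1688)
= 0.5 * 1.000000 * 41.085277
= 20.5426

20.5426


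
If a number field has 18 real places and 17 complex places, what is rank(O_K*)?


By Dirichlet's unit theorem:
rank = r1 + r2 - 1
= 18 + 17 - 1
= 34

34


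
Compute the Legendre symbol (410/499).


p = 499 is prime, so compute (410/499) with the reciprocity algorithm (Jacobi-symbol steps: pull out 2s via (2/n), flip via reciprocity, reduce):
  pull out 2: (2/499) = -1  (since 499 mod 8 = 3)
  reciprocity: (205/499) -> +(499/205)
  reduce: (89/205)
  reciprocity: (89/205) -> +(205/89)
  reduce: (27/89)
  reciprocity: (27/89) -> +(89/27)
  reduce: (8/27)
  pull out 2: (2/27) = -1  (since 27 mod 8 = 3)
  pull out 2: (2/27) = -1  (since 27 mod 8 = 3)
  pull out 2: (2/27) = -1  (since 27 mod 8 = 3)
  (1/27) = 1
Product of signs = 1
(410/499) = 1

1


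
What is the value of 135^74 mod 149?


p = 149 is prime and the exponent is (p-1)/2 = 74, so by Euler's criterion 135^74 = (135/149) = +1 or -1 mod 149.
Compute by square-and-multiply:
  74 = 64 + 8 + 2 (binary 1001010)
  Repeated squaring mod 149: 135^1 = 135, 135^2 = 47, 135^4 = 123, 135^8 = 80, 135^16 = 142, 135^32 = 49, 135^64 = 17
  135^74 = 135^64 * 135^8 * 135^2 = 17 * 80 * 47 mod 149
    17 * 80 = 1360 = 19 mod 149
    19 * 47 = 893 = 148 mod 149
  135^74 = 148 mod 149
Result 148 = p - 1 = -1 mod 149: 135 is a quadratic non-residue mod 149. As a residue in [0, p-1] the value is 148.
135^74 mod 149 = 148

148


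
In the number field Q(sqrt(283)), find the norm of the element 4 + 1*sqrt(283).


N(a + b*sqrt(d)) = a^2 - d*b^2
= (4)^2 - (283)*(1)^2
= 16 - 283
= -267

-267


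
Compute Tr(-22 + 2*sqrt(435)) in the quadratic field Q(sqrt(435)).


Tr(a + b*sqrt(d)) = (a + b*sqrt(d)) + (a - b*sqrt(d)) = 2a
= 2 * (-22)
= -44

-44


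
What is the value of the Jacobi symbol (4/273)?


Compute (4/273) via quadratic reciprocity:
  pull out 2: (2/273) = +1  (since 273 mod 8 = 1)
  pull out 2: (2/273) = +1  (since 273 mod 8 = 1)
  (1/273) = 1
Product of signs = 1

1


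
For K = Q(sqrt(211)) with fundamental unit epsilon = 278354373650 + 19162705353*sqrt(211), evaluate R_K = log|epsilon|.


epsilon = 278354373650 + 19162705353*sqrt(211)
= 5.5671e+11
R = ln(5.5671e+11)
= 27.0453

27.0453


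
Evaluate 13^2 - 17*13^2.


x^2 - d*y^2
= 13^2 - 17*13^2
= 169 - 2873
= -2704

-2704


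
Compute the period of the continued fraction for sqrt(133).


Run the CF algorithm for sqrt(133).
a_0 = floor(sqrt(133)) = 11; set m_0=0, q_0=1.
Recurrence: m' = q*a - m,  q' = (d - m'^2)/q,  a' = floor((a_0 + m')/q').
  step 1: m=11, q=12, a=1
  step 2: m=1, q=11, a=1
  step 3: m=10, q=3, a=7
  step 4: m=11, q=4, a=5
  step 5: m=9, q=13, a=1
  step 6: m=4, q=9, a=1
  step 7: m=5, q=12, a=1
  step 8: m=7, q=7, a=2
  step 9: m=7, q=12, a=1
  step 10: m=5, q=9, a=1
  step 11: m=4, q=13, a=1
  step 12: m=9, q=4, a=5
  step 13: m=11, q=3, a=7
  step 14: m=10, q=11, a=1
  step 15: m=1, q=12, a=1
  step 16: m=11, q=1, a=22
a_16 = 2*a_0 = 22, so the period closes here.
sqrt(133) = [11; 1, 1, 7, 5, 1, 1, 1, 2, 1, 1, 1, 5, 7, 1, 1, 22]
Period length = 16

16


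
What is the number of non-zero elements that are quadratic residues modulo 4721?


For prime p, the number of non-zero quadratic residues is (p-1)/2.
= (4721-1)/2
= 2360

2360


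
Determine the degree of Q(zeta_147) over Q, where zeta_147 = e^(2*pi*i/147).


The degree equals Euler's totient phi(147).
147 = 3 * 7^2
phi(147) = 84

84


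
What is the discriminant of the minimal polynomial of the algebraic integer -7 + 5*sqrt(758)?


The element -7 + 5*sqrt(758) has minimal polynomial:
x^2 + 14*x - 18901
Discriminant = (14)^2 - 4*(-18901)
= 196 + 75604
= 75800

75800


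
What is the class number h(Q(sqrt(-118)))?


K = Q(sqrt(-118)). d mod 4 = 2, so D = disc(K) = 4d = -472
h(K) equals the number of primitive reduced positive-definite forms (a, b, c) = a*x^2 + b*x*y + c*y^2 with b^2 - 4ac = D,
where reduced means |b| <= a <= c, with b >= 0 whenever |b| = a or a = c, and primitive means gcd(a, b, c) = 1.
Reduced forces 3a^2 <= |D| = 472, so 1 <= a <= 12; b must have the parity of D, and c = (b^2 - D)/(4a) must be an integer >= a.
Enumerate a = 1..12, b in [-a, a]:
  a=1: (1, 0, 118)  [1]
  a=2: (2, 0, 59)  [1]
  a=3..6: none
  a=7: (7, -2, 17), (7, 2, 17)  [2]
  a=8..10: none
  a=11: (11, -10, 13), (11, 10, 13)  [2]
  a=12: none
Total reduced forms: 1 + 1 + 2 + 2 = 6
h = 6

6


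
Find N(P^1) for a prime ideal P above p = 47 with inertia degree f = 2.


N(P^a) = p^(a*f)
= 47^(1*2)
= 47^2
= 2209

2209


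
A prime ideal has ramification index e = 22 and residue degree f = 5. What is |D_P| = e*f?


|D_P| = e * f
= 22 * 5
= 110

110


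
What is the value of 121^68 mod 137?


p = 137 is prime and the exponent is (p-1)/2 = 68, so by Euler's criterion 121^68 = (121/137) = +1 or -1 mod 137.
Compute by square-and-multiply:
  68 = 64 + 4 (binary 1000100)
  Repeated squaring mod 137: 121^1 = 121, 121^2 = 119, 121^4 = 50, 121^8 = 34, 121^16 = 60, 121^32 = 38, 121^64 = 74
  121^68 = 121^64 * 121^4 = 74 * 50 mod 137
    74 * 50 = 3700 = 1 mod 137
  121^68 = 1 mod 137
Result 1: 121 is a quadratic residue mod 137.
121^68 mod 137 = 1

1


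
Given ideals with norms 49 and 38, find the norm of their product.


N(IJ) = N(I) * N(J)
= 49 * 38
= 1862

1862


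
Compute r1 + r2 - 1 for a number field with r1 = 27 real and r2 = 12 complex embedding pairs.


By Dirichlet's unit theorem:
rank = r1 + r2 - 1
= 27 + 12 - 1
= 38

38


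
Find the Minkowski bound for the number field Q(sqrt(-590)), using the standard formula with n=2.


d = -590, d mod 4 = 2, so disc(K) = 4d = -2360; |disc(K)| = 2360
Imaginary quadratic field, so n = 2, s = r2 = 1, r1 = 0
M = (n!/n^n) * (4/pi)^s * sqrt(|disc(K)|) = (2!/2^2) * (4/pi)^1 * sqrt(2360)
= 0.5 * 1.273240 * 48.579831
= 30.9269

30.9269


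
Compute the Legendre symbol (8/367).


p = 367 is prime, so compute (8/367) with the reciprocity algorithm (Jacobi-symbol steps: pull out 2s via (2/n), flip via reciprocity, reduce):
  pull out 2: (2/367) = +1  (since 367 mod 8 = 7)
  pull out 2: (2/367) = +1  (since 367 mod 8 = 7)
  pull out 2: (2/367) = +1  (since 367 mod 8 = 7)
  (1/367) = 1
Product of signs = 1
(8/367) = 1

1


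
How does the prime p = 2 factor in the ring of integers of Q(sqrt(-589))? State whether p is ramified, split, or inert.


K = Q(sqrt(-589)). Since d mod 4 = 3, disc(K) = -2356.
Check p | disc: -2356 mod 2 = 0.
p divides disc, so p ramifies: (p) = P^2 with e=2, f=1, g=1.
Therefore p is ramified.

ramified


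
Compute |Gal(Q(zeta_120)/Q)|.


|Gal(Q(zeta_120)/Q)| = phi(120)
= 32

32


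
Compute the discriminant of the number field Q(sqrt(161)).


For K = Q(sqrt(d)) with d squarefree: disc(K) = d if d = 1 mod 4, and disc(K) = 4d if d = 2 or 3 mod 4.
Here d = 161, and d mod 4 = 1.
d = 1 mod 4 (O_K = Z[(1+sqrt(d))/2]), so disc(K) = d = 161

161


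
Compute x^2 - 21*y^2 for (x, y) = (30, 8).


x^2 - d*y^2
= 30^2 - 21*8^2
= 900 - 1344
= -444

-444


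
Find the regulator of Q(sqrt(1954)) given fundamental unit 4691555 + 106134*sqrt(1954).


epsilon = 4691555 + 106134*sqrt(1954)
= 9.3831e+06
R = ln(9.3831e+06)
= 16.0544

16.0544


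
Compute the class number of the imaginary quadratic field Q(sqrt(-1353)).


K = Q(sqrt(-1353)). d mod 4 = 3, so D = disc(K) = 4d = -5412
h(K) equals the number of primitive reduced positive-definite forms (a, b, c) = a*x^2 + b*x*y + c*y^2 with b^2 - 4ac = D,
where reduced means |b| <= a <= c, with b >= 0 whenever |b| = a or a = c, and primitive means gcd(a, b, c) = 1.
Reduced forces 3a^2 <= |D| = 5412, so 1 <= a <= 42; b must have the parity of D, and c = (b^2 - D)/(4a) must be an integer >= a.
Enumerate a = 1..42, b in [-a, a]:
  a=1: (1, 0, 1353)  [1]
  a=2: (2, 2, 677)  [1]
  a=3: (3, 0, 451)  [1]
  a=4..5: none
  a=6: (6, 6, 227)  [1]
  a=7..10: none
  a=11: (11, 0, 123)  [1]
  a=12: none
  a=13: (13, -10, 106), (13, 10, 106)  [2]
  a=14..21: none
  a=22: (22, 22, 67)  [1]
  a=23: (23, -4, 59), (23, 4, 59)  [2]
  a=24..25: none
  a=26: (26, -10, 53), (26, 10, 53)  [2]
  a=27..32: none
  a=33: (33, 0, 41)  [1]
  a=34..36: none
  a=37: (37, 8, 37)  [1]
  a=38: none
  a=39: (39, -36, 43), (39, 36, 43)  [2]
  a=40..42: none
Total reduced forms: 1 + 1 + 1 + 1 + 1 + 2 + 1 + 2 + 2 + 1 + 1 + 2 = 16
h = 16

16


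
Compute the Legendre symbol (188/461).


p = 461 is prime, so compute (188/461) with the reciprocity algorithm (Jacobi-symbol steps: pull out 2s via (2/n), flip via reciprocity, reduce):
  pull out 2: (2/461) = -1  (since 461 mod 8 = 5)
  pull out 2: (2/461) = -1  (since 461 mod 8 = 5)
  reciprocity: (47/461) -> +(461/47)
  reduce: (38/47)
  pull out 2: (2/47) = +1  (since 47 mod 8 = 7)
  reciprocity: (19/47) -> -(47/19)
  reduce: (9/19)
  reciprocity: (9/19) -> +(19/9)
  reduce: (1/9)
  (1/9) = 1
Product of signs = -1
(188/461) = -1

-1


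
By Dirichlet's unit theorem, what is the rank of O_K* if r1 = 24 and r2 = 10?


By Dirichlet's unit theorem:
rank = r1 + r2 - 1
= 24 + 10 - 1
= 33

33


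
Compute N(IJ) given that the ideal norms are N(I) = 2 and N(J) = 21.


N(IJ) = N(I) * N(J)
= 2 * 21
= 42

42


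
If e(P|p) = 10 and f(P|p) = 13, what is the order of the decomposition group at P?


|D_P| = e * f
= 10 * 13
= 130

130


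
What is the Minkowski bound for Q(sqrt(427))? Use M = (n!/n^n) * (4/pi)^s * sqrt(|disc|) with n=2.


d = 427, d mod 4 = 3, so disc(K) = 4d = 1708; |disc(K)| = 1708
Real quadratic field, so n = 2, s = r2 = 0, r1 = 2
M = (n!/n^n) * (4/pi)^s * sqrt(|disc(K)|) = (2!/2^2) * (4/pi)^0 * sqrt(1708)
= 0.5 * 1.000000 * 41.327957
= 20.6640

20.6640


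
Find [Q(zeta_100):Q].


The degree equals Euler's totient phi(100).
100 = 2^2 * 5^2
phi(100) = 40

40


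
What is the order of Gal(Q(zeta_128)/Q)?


|Gal(Q(zeta_128)/Q)| = phi(128)
= 64

64


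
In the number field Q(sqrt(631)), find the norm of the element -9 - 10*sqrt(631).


N(a + b*sqrt(d)) = a^2 - d*b^2
= (-9)^2 - (631)*(-10)^2
= 81 - 63100
= -63019

-63019


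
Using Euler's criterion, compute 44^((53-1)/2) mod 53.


p = 53 is prime and the exponent is (p-1)/2 = 26, so by Euler's criterion 44^26 = (44/53) = +1 or -1 mod 53.
Compute by square-and-multiply:
  26 = 16 + 8 + 2 (binary 11010)
  Repeated squaring mod 53: 44^1 = 44, 44^2 = 28, 44^4 = 42, 44^8 = 15, 44^16 = 13
  44^26 = 44^16 * 44^8 * 44^2 = 13 * 15 * 28 mod 53
    13 * 15 = 195 = 36 mod 53
    36 * 28 = 1008 = 1 mod 53
  44^26 = 1 mod 53
Result 1: 44 is a quadratic residue mod 53.
44^26 mod 53 = 1

1


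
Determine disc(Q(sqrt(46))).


For K = Q(sqrt(d)) with d squarefree: disc(K) = d if d = 1 mod 4, and disc(K) = 4d if d = 2 or 3 mod 4.
Here d = 46, and d mod 4 = 2.
d = 2 mod 4, not 1 (O_K = Z[sqrt(d)]), so disc(K) = 4d = 4 * (46) = 184

184


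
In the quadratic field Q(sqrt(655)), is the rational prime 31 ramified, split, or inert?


K = Q(sqrt(655)). Since d mod 4 = 3, disc(K) = 2620.
Check p | disc: 2620 mod 31 = 16.
p does not divide disc. Compute Legendre symbol (d/p):
4^((31-1)/2) mod 31 = 1
(d/p) = 1, so p splits: (p) = P*P' with e=1, f=1, g=2.
Therefore p is split.

split


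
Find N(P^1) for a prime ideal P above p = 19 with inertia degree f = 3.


N(P^a) = p^(a*f)
= 19^(1*3)
= 19^3
= 6859

6859


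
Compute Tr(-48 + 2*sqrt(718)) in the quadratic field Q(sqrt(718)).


Tr(a + b*sqrt(d)) = (a + b*sqrt(d)) + (a - b*sqrt(d)) = 2a
= 2 * (-48)
= -96

-96


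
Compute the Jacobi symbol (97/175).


Compute (97/175) via quadratic reciprocity:
  reciprocity: (97/175) -> +(175/97)
  reduce: (78/97)
  pull out 2: (2/97) = +1  (since 97 mod 8 = 1)
  reciprocity: (39/97) -> +(97/39)
  reduce: (19/39)
  reciprocity: (19/39) -> -(39/19)
  reduce: (1/19)
  (1/19) = 1
Product of signs = -1

-1


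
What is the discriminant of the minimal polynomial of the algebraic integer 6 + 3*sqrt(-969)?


The element 6 + 3*sqrt(-969) has minimal polynomial:
x^2 - 12*x + 8757
Discriminant = (-12)^2 - 4*(8757)
= 144 - 35028
= -34884

-34884


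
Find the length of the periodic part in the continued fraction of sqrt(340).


Run the CF algorithm for sqrt(340).
a_0 = floor(sqrt(340)) = 18; set m_0=0, q_0=1.
Recurrence: m' = q*a - m,  q' = (d - m'^2)/q,  a' = floor((a_0 + m')/q').
  step 1: m=18, q=16, a=2
  step 2: m=14, q=9, a=3
  step 3: m=13, q=19, a=1
  step 4: m=6, q=16, a=1
  step 5: m=10, q=15, a=1
  step 6: m=5, q=21, a=1
  step 7: m=16, q=4, a=8
  step 8: m=16, q=21, a=1
  step 9: m=5, q=15, a=1
  step 10: m=10, q=16, a=1
  step 11: m=6, q=19, a=1
  step 12: m=13, q=9, a=3
  step 13: m=14, q=16, a=2
  step 14: m=18, q=1, a=36
a_14 = 2*a_0 = 36, so the period closes here.
sqrt(340) = [18; 2, 3, 1, 1, 1, 1, 8, 1, 1, 1, 1, 3, 2, 36]
Period length = 14

14


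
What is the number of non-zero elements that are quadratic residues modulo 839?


For prime p, the number of non-zero quadratic residues is (p-1)/2.
= (839-1)/2
= 419

419


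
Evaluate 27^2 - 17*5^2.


x^2 - d*y^2
= 27^2 - 17*5^2
= 729 - 425
= 304

304


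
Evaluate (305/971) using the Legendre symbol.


p = 971 is prime, so compute (305/971) with the reciprocity algorithm (Jacobi-symbol steps: pull out 2s via (2/n), flip via reciprocity, reduce):
  reciprocity: (305/971) -> +(971/305)
  reduce: (56/305)
  pull out 2: (2/305) = +1  (since 305 mod 8 = 1)
  pull out 2: (2/305) = +1  (since 305 mod 8 = 1)
  pull out 2: (2/305) = +1  (since 305 mod 8 = 1)
  reciprocity: (7/305) -> +(305/7)
  reduce: (4/7)
  pull out 2: (2/7) = +1  (since 7 mod 8 = 7)
  pull out 2: (2/7) = +1  (since 7 mod 8 = 7)
  (1/7) = 1
Product of signs = 1
(305/971) = 1

1


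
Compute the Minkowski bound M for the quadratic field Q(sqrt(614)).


d = 614, d mod 4 = 2, so disc(K) = 4d = 2456; |disc(K)| = 2456
Real quadratic field, so n = 2, s = r2 = 0, r1 = 2
M = (n!/n^n) * (4/pi)^s * sqrt(|disc(K)|) = (2!/2^2) * (4/pi)^0 * sqrt(2456)
= 0.5 * 1.000000 * 49.558047
= 24.7790

24.7790


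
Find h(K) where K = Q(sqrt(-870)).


K = Q(sqrt(-870)). d mod 4 = 2, so D = disc(K) = 4d = -3480
h(K) equals the number of primitive reduced positive-definite forms (a, b, c) = a*x^2 + b*x*y + c*y^2 with b^2 - 4ac = D,
where reduced means |b| <= a <= c, with b >= 0 whenever |b| = a or a = c, and primitive means gcd(a, b, c) = 1.
Reduced forces 3a^2 <= |D| = 3480, so 1 <= a <= 34; b must have the parity of D, and c = (b^2 - D)/(4a) must be an integer >= a.
Enumerate a = 1..34, b in [-a, a]:
  a=1: (1, 0, 870)  [1]
  a=2: (2, 0, 435)  [1]
  a=3: (3, 0, 290)  [1]
  a=4: none
  a=5: (5, 0, 174)  [1]
  a=6: (6, 0, 145)  [1]
  a=7..9: none
  a=10: (10, 0, 87)  [1]
  a=11..12: none
  a=13: (13, -2, 67), (13, 2, 67)  [2]
  a=14: none
  a=15: (15, 0, 58)  [1]
  a=16..18: none
  a=19: (19, -4, 46), (19, 4, 46)  [2]
  a=20..22: none
  a=23: (23, -4, 38), (23, 4, 38)  [2]
  a=24..25: none
  a=26: (26, -24, 39), (26, 24, 39)  [2]
  a=27..28: none
  a=29: (29, 0, 30)  [1]
  a=30..34: none
Total reduced forms: 1 + 1 + 1 + 1 + 1 + 1 + 2 + 1 + 2 + 2 + 2 + 1 = 16
h = 16

16


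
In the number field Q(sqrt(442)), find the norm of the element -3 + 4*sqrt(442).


N(a + b*sqrt(d)) = a^2 - d*b^2
= (-3)^2 - (442)*(4)^2
= 9 - 7072
= -7063

-7063


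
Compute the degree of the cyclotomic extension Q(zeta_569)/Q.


The degree equals Euler's totient phi(569).
569 = 569
phi(569) = 568

568


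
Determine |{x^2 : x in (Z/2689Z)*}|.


For prime p, the number of non-zero quadratic residues is (p-1)/2.
= (2689-1)/2
= 1344

1344


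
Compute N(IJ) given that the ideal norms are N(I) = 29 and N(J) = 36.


N(IJ) = N(I) * N(J)
= 29 * 36
= 1044

1044


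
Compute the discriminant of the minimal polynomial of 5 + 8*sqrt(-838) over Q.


The element 5 + 8*sqrt(-838) has minimal polynomial:
x^2 - 10*x + 53657
Discriminant = (-10)^2 - 4*(53657)
= 100 - 214628
= -214528

-214528


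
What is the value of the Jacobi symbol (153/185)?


Compute (153/185) via quadratic reciprocity:
  reciprocity: (153/185) -> +(185/153)
  reduce: (32/153)
  pull out 2: (2/153) = +1  (since 153 mod 8 = 1)
  pull out 2: (2/153) = +1  (since 153 mod 8 = 1)
  pull out 2: (2/153) = +1  (since 153 mod 8 = 1)
  pull out 2: (2/153) = +1  (since 153 mod 8 = 1)
  pull out 2: (2/153) = +1  (since 153 mod 8 = 1)
  (1/153) = 1
Product of signs = 1

1


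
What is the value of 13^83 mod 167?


p = 167 is prime and the exponent is (p-1)/2 = 83, so by Euler's criterion 13^83 = (13/167) = +1 or -1 mod 167.
Compute by square-and-multiply:
  83 = 64 + 16 + 2 + 1 (binary 1010011)
  Repeated squaring mod 167: 13^1 = 13, 13^2 = 2, 13^4 = 4, 13^8 = 16, 13^16 = 89, 13^32 = 72, 13^64 = 7
  13^83 = 13^64 * 13^16 * 13^2 * 13^1 = 7 * 89 * 2 * 13 mod 167
    7 * 89 = 623 = 122 mod 167
    122 * 2 = 244 = 77 mod 167
    77 * 13 = 1001 = 166 mod 167
  13^83 = 166 mod 167
Result 166 = p - 1 = -1 mod 167: 13 is a quadratic non-residue mod 167. As a residue in [0, p-1] the value is 166.
13^83 mod 167 = 166

166


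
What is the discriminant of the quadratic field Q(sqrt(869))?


For K = Q(sqrt(d)) with d squarefree: disc(K) = d if d = 1 mod 4, and disc(K) = 4d if d = 2 or 3 mod 4.
Here d = 869, and d mod 4 = 1.
d = 1 mod 4 (O_K = Z[(1+sqrt(d))/2]), so disc(K) = d = 869

869


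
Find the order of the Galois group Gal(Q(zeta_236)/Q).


|Gal(Q(zeta_236)/Q)| = phi(236)
= 116

116


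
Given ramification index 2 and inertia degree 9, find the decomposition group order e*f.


|D_P| = e * f
= 2 * 9
= 18

18


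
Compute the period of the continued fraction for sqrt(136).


Run the CF algorithm for sqrt(136).
a_0 = floor(sqrt(136)) = 11; set m_0=0, q_0=1.
Recurrence: m' = q*a - m,  q' = (d - m'^2)/q,  a' = floor((a_0 + m')/q').
  step 1: m=11, q=15, a=1
  step 2: m=4, q=8, a=1
  step 3: m=4, q=15, a=1
  step 4: m=11, q=1, a=22
a_4 = 2*a_0 = 22, so the period closes here.
sqrt(136) = [11; 1, 1, 1, 22]
Period length = 4

4


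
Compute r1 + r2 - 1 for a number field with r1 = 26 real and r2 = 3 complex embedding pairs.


By Dirichlet's unit theorem:
rank = r1 + r2 - 1
= 26 + 3 - 1
= 28

28


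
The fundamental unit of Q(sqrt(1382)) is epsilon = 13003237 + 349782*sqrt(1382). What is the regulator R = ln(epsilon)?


epsilon = 13003237 + 349782*sqrt(1382)
= 2.6006e+07
R = ln(2.6006e+07)
= 17.0739

17.0739


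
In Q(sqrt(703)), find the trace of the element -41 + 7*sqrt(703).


Tr(a + b*sqrt(d)) = (a + b*sqrt(d)) + (a - b*sqrt(d)) = 2a
= 2 * (-41)
= -82

-82


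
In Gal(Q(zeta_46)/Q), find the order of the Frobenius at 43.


The Frobenius at p in Gal(Q(zeta_n)/Q) = (Z/nZ)* is the class of p, so its order is ord_46(43), the smallest k >= 1 with 43^k = 1 mod 46.
n = 46 = 2 * 23, phi(46) = 22; the order divides phi(n).
Divisors of 22: 1, 2, 11, 22
Repeated squaring mod 46: 43^1 = 43, 43^2 = 9, 43^4 = 35, 43^8 = 29, 43^16 = 13
Test divisors in increasing order:
  k=1: 43^1 = 43 mod 46
  k=2: 43^2 = 9 mod 46
  k=11: 43^11 = 29 * 9 * 43 = 45 mod 46
  k=22: 43^22 = 13 * 35 * 9 = 1 mod 46  <- first divisor giving 1
Order = 22

22


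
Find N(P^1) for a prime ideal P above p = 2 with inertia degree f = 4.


N(P^a) = p^(a*f)
= 2^(1*4)
= 2^4
= 16

16


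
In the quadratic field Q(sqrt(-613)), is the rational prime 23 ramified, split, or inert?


K = Q(sqrt(-613)). Since d mod 4 = 3, disc(K) = -2452.
Check p | disc: -2452 mod 23 = 9.
p does not divide disc. Compute Legendre symbol (d/p):
8^((23-1)/2) mod 23 = 1
(d/p) = 1, so p splits: (p) = P*P' with e=1, f=1, g=2.
Therefore p is split.

split
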